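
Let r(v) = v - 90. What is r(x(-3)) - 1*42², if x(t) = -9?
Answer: -1863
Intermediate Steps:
r(v) = -90 + v
r(x(-3)) - 1*42² = (-90 - 9) - 1*42² = -99 - 1*1764 = -99 - 1764 = -1863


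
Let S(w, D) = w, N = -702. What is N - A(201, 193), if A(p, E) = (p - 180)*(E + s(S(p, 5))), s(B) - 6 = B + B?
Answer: -13323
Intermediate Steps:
s(B) = 6 + 2*B (s(B) = 6 + (B + B) = 6 + 2*B)
A(p, E) = (-180 + p)*(6 + E + 2*p) (A(p, E) = (p - 180)*(E + (6 + 2*p)) = (-180 + p)*(6 + E + 2*p))
N - A(201, 193) = -702 - (-1080 - 354*201 - 180*193 + 2*201² + 193*201) = -702 - (-1080 - 71154 - 34740 + 2*40401 + 38793) = -702 - (-1080 - 71154 - 34740 + 80802 + 38793) = -702 - 1*12621 = -702 - 12621 = -13323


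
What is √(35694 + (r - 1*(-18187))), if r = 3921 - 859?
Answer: 9*√703 ≈ 238.63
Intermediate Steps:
r = 3062
√(35694 + (r - 1*(-18187))) = √(35694 + (3062 - 1*(-18187))) = √(35694 + (3062 + 18187)) = √(35694 + 21249) = √56943 = 9*√703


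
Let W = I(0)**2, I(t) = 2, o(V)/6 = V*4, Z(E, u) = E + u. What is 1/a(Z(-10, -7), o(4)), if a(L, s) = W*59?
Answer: 1/236 ≈ 0.0042373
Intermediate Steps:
o(V) = 24*V (o(V) = 6*(V*4) = 6*(4*V) = 24*V)
W = 4 (W = 2**2 = 4)
a(L, s) = 236 (a(L, s) = 4*59 = 236)
1/a(Z(-10, -7), o(4)) = 1/236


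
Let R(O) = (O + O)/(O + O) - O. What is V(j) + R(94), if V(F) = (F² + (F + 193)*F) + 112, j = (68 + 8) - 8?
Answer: 22391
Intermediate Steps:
j = 68 (j = 76 - 8 = 68)
V(F) = 112 + F² + F*(193 + F) (V(F) = (F² + (193 + F)*F) + 112 = (F² + F*(193 + F)) + 112 = 112 + F² + F*(193 + F))
R(O) = 1 - O (R(O) = (2*O)/((2*O)) - O = (2*O)*(1/(2*O)) - O = 1 - O)
V(j) + R(94) = (112 + 2*68² + 193*68) + (1 - 1*94) = (112 + 2*4624 + 13124) + (1 - 94) = (112 + 9248 + 13124) - 93 = 22484 - 93 = 22391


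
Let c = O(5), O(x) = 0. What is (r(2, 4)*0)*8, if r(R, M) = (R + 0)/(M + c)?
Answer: 0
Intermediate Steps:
c = 0
r(R, M) = R/M (r(R, M) = (R + 0)/(M + 0) = R/M)
(r(2, 4)*0)*8 = ((2/4)*0)*8 = ((2*(¼))*0)*8 = ((½)*0)*8 = 0*8 = 0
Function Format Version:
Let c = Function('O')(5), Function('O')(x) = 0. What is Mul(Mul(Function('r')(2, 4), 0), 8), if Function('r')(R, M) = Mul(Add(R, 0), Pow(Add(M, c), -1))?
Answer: 0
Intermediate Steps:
c = 0
Function('r')(R, M) = Mul(R, Pow(M, -1)) (Function('r')(R, M) = Mul(Add(R, 0), Pow(Add(M, 0), -1)) = Mul(R, Pow(M, -1)))
Mul(Mul(Function('r')(2, 4), 0), 8) = Mul(Mul(Mul(2, Pow(4, -1)), 0), 8) = Mul(Mul(Mul(2, Rational(1, 4)), 0), 8) = Mul(Mul(Rational(1, 2), 0), 8) = Mul(0, 8) = 0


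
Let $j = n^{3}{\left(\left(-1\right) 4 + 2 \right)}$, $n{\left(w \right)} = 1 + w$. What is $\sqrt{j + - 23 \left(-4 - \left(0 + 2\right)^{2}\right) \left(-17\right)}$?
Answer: $i \sqrt{3129} \approx 55.937 i$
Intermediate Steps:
$j = -1$ ($j = \left(1 + \left(\left(-1\right) 4 + 2\right)\right)^{3} = \left(1 + \left(-4 + 2\right)\right)^{3} = \left(1 - 2\right)^{3} = \left(-1\right)^{3} = -1$)
$\sqrt{j + - 23 \left(-4 - \left(0 + 2\right)^{2}\right) \left(-17\right)} = \sqrt{-1 + - 23 \left(-4 - \left(0 + 2\right)^{2}\right) \left(-17\right)} = \sqrt{-1 + - 23 \left(-4 - 2^{2}\right) \left(-17\right)} = \sqrt{-1 + - 23 \left(-4 - 4\right) \left(-17\right)} = \sqrt{-1 + \left(-23\right) \left(-8\right) \left(-17\right)} = \sqrt{-1 + 184 \left(-17\right)} = \sqrt{-1 - 3128} = \sqrt{-3129} = i \sqrt{3129}$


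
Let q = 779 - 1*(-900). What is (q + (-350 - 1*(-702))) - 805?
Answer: 1226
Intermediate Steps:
q = 1679 (q = 779 + 900 = 1679)
(q + (-350 - 1*(-702))) - 805 = (1679 + (-350 - 1*(-702))) - 805 = (1679 + (-350 + 702)) - 805 = (1679 + 352) - 805 = 2031 - 805 = 1226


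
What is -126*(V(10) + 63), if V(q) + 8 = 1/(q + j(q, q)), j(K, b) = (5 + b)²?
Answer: -1628676/235 ≈ -6930.5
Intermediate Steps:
V(q) = -8 + 1/(q + (5 + q)²)
-126*(V(10) + 63) = -126*((1 - 8*10 - 8*(5 + 10)²)/(10 + (5 + 10)²) + 63) = -126*((1 - 80 - 8*15²)/(10 + 15²) + 63) = -126*((1 - 80 - 8*225)/(10 + 225) + 63) = -126*((1 - 80 - 1800)/235 + 63) = -126*((1/235)*(-1879) + 63) = -126*(-1879/235 + 63) = -126*12926/235 = -1628676/235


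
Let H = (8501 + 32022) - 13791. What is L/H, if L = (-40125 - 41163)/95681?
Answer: -20322/639436123 ≈ -3.1781e-5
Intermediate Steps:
H = 26732 (H = 40523 - 13791 = 26732)
L = -81288/95681 (L = -81288*1/95681 = -81288/95681 ≈ -0.84957)
L/H = -81288/95681/26732 = -81288/95681*1/26732 = -20322/639436123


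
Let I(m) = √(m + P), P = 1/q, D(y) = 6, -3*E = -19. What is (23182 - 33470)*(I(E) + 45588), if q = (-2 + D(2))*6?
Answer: -469009344 - 2572*√102 ≈ -4.6904e+8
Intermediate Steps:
E = 19/3 (E = -⅓*(-19) = 19/3 ≈ 6.3333)
q = 24 (q = (-2 + 6)*6 = 4*6 = 24)
P = 1/24 ≈ 0.041667
I(m) = √(1/24 + m) (I(m) = √(m + 1/24) = √(1/24 + m))
(23182 - 33470)*(I(E) + 45588) = (23182 - 33470)*(√(6 + 144*(19/3))/12 + 45588) = -10288*(√(6 + 912)/12 + 45588) = -10288*(√918/12 + 45588) = -10288*((3*√102)/12 + 45588) = -10288*(√102/4 + 45588) = -10288*(45588 + √102/4) = -469009344 - 2572*√102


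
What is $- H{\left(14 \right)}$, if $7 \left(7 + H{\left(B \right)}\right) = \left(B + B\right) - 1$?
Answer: $\frac{22}{7} \approx 3.1429$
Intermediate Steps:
$H{\left(B \right)} = - \frac{50}{7} + \frac{2 B}{7}$ ($H{\left(B \right)} = -7 + \frac{\left(B + B\right) - 1}{7} = -7 + \frac{2 B - 1}{7} = -7 + \frac{-1 + 2 B}{7} = -7 + \left(- \frac{1}{7} + \frac{2 B}{7}\right) = - \frac{50}{7} + \frac{2 B}{7}$)
$- H{\left(14 \right)} = - (- \frac{50}{7} + \frac{2}{7} \cdot 14) = - (- \frac{50}{7} + 4) = \left(-1\right) \left(- \frac{22}{7}\right) = \frac{22}{7}$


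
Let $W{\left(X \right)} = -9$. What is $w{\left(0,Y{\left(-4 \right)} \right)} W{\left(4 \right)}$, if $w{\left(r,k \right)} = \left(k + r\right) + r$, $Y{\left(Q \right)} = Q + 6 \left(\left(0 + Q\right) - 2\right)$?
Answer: $360$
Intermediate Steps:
$Y{\left(Q \right)} = -12 + 7 Q$ ($Y{\left(Q \right)} = Q + 6 \left(Q - 2\right) = Q + 6 \left(-2 + Q\right) = Q + \left(-12 + 6 Q\right) = -12 + 7 Q$)
$w{\left(r,k \right)} = k + 2 r$
$w{\left(0,Y{\left(-4 \right)} \right)} W{\left(4 \right)} = \left(\left(-12 + 7 \left(-4\right)\right) + 2 \cdot 0\right) \left(-9\right) = \left(\left(-12 - 28\right) + 0\right) \left(-9\right) = \left(-40 + 0\right) \left(-9\right) = \left(-40\right) \left(-9\right) = 360$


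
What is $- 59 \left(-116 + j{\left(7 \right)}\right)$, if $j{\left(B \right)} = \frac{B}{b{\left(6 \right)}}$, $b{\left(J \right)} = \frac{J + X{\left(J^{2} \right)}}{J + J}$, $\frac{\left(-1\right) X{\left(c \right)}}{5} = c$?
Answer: $\frac{199302}{29} \approx 6872.5$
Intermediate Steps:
$X{\left(c \right)} = - 5 c$
$b{\left(J \right)} = \frac{J - 5 J^{2}}{2 J}$ ($b{\left(J \right)} = \frac{J - 5 J^{2}}{J + J} = \frac{J - 5 J^{2}}{2 J}$)
$j{\left(B \right)} = - \frac{2 B}{29}$ ($j{\left(B \right)} = \frac{B}{\frac{1}{2} - 15} = \frac{B}{- \frac{29}{2}} = B \left(- \frac{2}{29}\right) = - \frac{2 B}{29}$)
$- 59 \left(-116 + j{\left(7 \right)}\right) = - 59 \left(-116 - \frac{14}{29}\right) = \left(-59\right) \left(- \frac{3378}{29}\right) = \frac{199302}{29}$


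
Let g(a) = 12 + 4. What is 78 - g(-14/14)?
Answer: 62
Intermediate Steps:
g(a) = 16
78 - g(-14/14) = 78 - 1*16 = 78 - 16 = 62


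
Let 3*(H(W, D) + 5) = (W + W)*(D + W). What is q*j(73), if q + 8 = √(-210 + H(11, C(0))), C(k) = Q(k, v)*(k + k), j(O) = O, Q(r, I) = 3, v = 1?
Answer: -584 + 73*I*√1209/3 ≈ -584.0 + 846.09*I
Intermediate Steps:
C(k) = 6*k (C(k) = 3*(k + k) = 3*(2*k) = 6*k)
H(W, D) = -5 + 2*W*(D + W)/3 (H(W, D) = -5 + ((W + W)*(D + W))/3 = -5 + ((2*W)*(D + W))/3 = -5 + (2*W*(D + W))/3 = -5 + 2*W*(D + W)/3)
q = -8 + I*√1209/3 (q = -8 + √(-210 + (-5 + (⅔)*11² + (⅔)*(6*0)*11)) = -8 + √(-210 + (-5 + (⅔)*121 + (⅔)*0*11)) = -8 + √(-210 + (-5 + 242/3 + 0)) = -8 + √(-210 + 227/3) = -8 + √(-403/3) = -8 + I*√1209/3 ≈ -8.0 + 11.59*I)
q*j(73) = (-8 + I*√1209/3)*73 = -584 + 73*I*√1209/3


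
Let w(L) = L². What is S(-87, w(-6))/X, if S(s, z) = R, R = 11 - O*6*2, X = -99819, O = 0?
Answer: -11/99819 ≈ -0.00011020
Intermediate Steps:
R = 11 (R = 11 - 0*6*2 = 11 - 0*2 = 11 - 1*0 = 11 + 0 = 11)
S(s, z) = 11
S(-87, w(-6))/X = 11/(-99819) = 11*(-1/99819) = -11/99819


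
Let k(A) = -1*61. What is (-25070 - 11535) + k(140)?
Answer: -36666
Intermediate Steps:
k(A) = -61
(-25070 - 11535) + k(140) = (-25070 - 11535) - 61 = -36605 - 61 = -36666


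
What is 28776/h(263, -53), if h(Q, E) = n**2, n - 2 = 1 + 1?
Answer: 3597/2 ≈ 1798.5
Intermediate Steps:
n = 4 (n = 2 + (1 + 1) = 2 + 2 = 4)
h(Q, E) = 16 (h(Q, E) = 4**2 = 16)
28776/h(263, -53) = 28776/16 = 28776*(1/16) = 3597/2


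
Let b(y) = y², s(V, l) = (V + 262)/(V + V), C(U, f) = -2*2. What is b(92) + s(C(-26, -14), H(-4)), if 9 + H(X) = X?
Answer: 33727/4 ≈ 8431.8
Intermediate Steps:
H(X) = -9 + X
C(U, f) = -4
s(V, l) = (262 + V)/(2*V) (s(V, l) = (262 + V)/((2*V)) = (262 + V)*(1/(2*V)) = (262 + V)/(2*V))
b(92) + s(C(-26, -14), H(-4)) = 92² + (½)*(262 - 4)/(-4) = 8464 + (½)*(-¼)*258 = 8464 - 129/4 = 33727/4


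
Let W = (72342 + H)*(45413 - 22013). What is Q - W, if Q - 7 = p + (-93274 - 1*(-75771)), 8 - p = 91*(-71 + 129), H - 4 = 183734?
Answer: -5992294766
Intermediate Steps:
H = 183738 (H = 4 + 183734 = 183738)
p = -5270 (p = 8 - 91*(-71 + 129) = 8 - 91*58 = 8 - 1*5278 = 8 - 5278 = -5270)
Q = -22766 (Q = 7 + (-5270 + (-93274 - 1*(-75771))) = 7 + (-5270 + (-93274 + 75771)) = 7 + (-5270 - 17503) = 7 - 22773 = -22766)
W = 5992272000 (W = (72342 + 183738)*(45413 - 22013) = 256080*23400 = 5992272000)
Q - W = -22766 - 1*5992272000 = -22766 - 5992272000 = -5992294766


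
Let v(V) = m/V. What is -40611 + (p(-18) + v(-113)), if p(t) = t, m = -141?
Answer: -4590936/113 ≈ -40628.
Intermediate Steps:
v(V) = -141/V
-40611 + (p(-18) + v(-113)) = -40611 + (-18 - 141/(-113)) = -40611 + (-18 - 141*(-1/113)) = -40611 + (-18 + 141/113) = -40611 - 1893/113 = -4590936/113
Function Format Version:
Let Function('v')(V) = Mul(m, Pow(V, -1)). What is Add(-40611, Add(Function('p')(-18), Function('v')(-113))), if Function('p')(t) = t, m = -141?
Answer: Rational(-4590936, 113) ≈ -40628.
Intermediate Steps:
Function('v')(V) = Mul(-141, Pow(V, -1))
Add(-40611, Add(Function('p')(-18), Function('v')(-113))) = Add(-40611, Add(-18, Mul(-141, Pow(-113, -1)))) = Add(-40611, Add(-18, Mul(-141, Rational(-1, 113)))) = Add(-40611, Add(-18, Rational(141, 113))) = Add(-40611, Rational(-1893, 113)) = Rational(-4590936, 113)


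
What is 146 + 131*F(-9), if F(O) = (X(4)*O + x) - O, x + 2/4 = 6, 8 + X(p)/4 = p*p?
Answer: -71365/2 ≈ -35683.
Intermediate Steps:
X(p) = -32 + 4*p² (X(p) = -32 + 4*(p*p) = -32 + 4*p²)
x = 11/2 (x = -½ + 6 = 11/2 ≈ 5.5000)
F(O) = 11/2 + 31*O (F(O) = ((-32 + 4*4²)*O + 11/2) - O = ((-32 + 4*16)*O + 11/2) - O = ((-32 + 64)*O + 11/2) - O = (32*O + 11/2) - O = (11/2 + 32*O) - O = 11/2 + 31*O)
146 + 131*F(-9) = 146 + 131*(11/2 + 31*(-9)) = 146 + 131*(11/2 - 279) = 146 + 131*(-547/2) = 146 - 71657/2 = -71365/2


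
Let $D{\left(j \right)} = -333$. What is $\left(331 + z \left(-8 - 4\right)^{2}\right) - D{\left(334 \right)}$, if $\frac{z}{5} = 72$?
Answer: $52504$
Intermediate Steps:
$z = 360$ ($z = 5 \cdot 72 = 360$)
$\left(331 + z \left(-8 - 4\right)^{2}\right) - D{\left(334 \right)} = \left(331 + 360 \left(-8 - 4\right)^{2}\right) - -333 = \left(331 + 360 \left(-12\right)^{2}\right) + 333 = \left(331 + 360 \cdot 144\right) + 333 = \left(331 + 51840\right) + 333 = 52171 + 333 = 52504$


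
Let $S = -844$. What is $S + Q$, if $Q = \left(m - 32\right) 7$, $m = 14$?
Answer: $-970$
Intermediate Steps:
$Q = -126$ ($Q = \left(14 - 32\right) 7 = \left(-18\right) 7 = -126$)
$S + Q = -844 - 126 = -970$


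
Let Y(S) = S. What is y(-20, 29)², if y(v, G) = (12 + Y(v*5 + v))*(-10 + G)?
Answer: 4210704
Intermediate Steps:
y(v, G) = (-10 + G)*(12 + 6*v) (y(v, G) = (12 + (v*5 + v))*(-10 + G) = (12 + (5*v + v))*(-10 + G) = (12 + 6*v)*(-10 + G) = (-10 + G)*(12 + 6*v))
y(-20, 29)² = (-120 - 60*(-20) + 12*29 + 6*29*(-20))² = (-120 + 1200 + 348 - 3480)² = (-2052)² = 4210704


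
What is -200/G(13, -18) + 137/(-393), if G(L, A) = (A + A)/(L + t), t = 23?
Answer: 78463/393 ≈ 199.65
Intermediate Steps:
G(L, A) = 2*A/(23 + L) (G(L, A) = (A + A)/(L + 23) = (2*A)/(23 + L) = 2*A/(23 + L))
-200/G(13, -18) + 137/(-393) = -200/(2*(-18)/(23 + 13)) + 137/(-393) = -200/(2*(-18)/36) + 137*(-1/393) = -200/(2*(-18)*(1/36)) - 137/393 = -200/(-1) - 137/393 = -200*(-1) - 137/393 = 200 - 137/393 = 78463/393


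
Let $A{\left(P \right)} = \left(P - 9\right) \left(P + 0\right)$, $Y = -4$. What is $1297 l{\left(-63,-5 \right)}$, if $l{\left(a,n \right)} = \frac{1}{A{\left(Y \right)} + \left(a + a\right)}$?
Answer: $- \frac{1297}{74} \approx -17.527$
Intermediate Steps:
$A{\left(P \right)} = P \left(-9 + P\right)$ ($A{\left(P \right)} = \left(-9 + P\right) P = P \left(-9 + P\right)$)
$l{\left(a,n \right)} = \frac{1}{52 + 2 a}$ ($l{\left(a,n \right)} = \frac{1}{- 4 \left(-9 - 4\right) + \left(a + a\right)} = \frac{1}{\left(-4\right) \left(-13\right) + 2 a} = \frac{1}{52 + 2 a}$)
$1297 l{\left(-63,-5 \right)} = 1297 \frac{1}{2 \left(26 - 63\right)} = 1297 \frac{1}{2 \left(-37\right)} = 1297 \cdot \frac{1}{2} \left(- \frac{1}{37}\right) = 1297 \left(- \frac{1}{74}\right) = - \frac{1297}{74}$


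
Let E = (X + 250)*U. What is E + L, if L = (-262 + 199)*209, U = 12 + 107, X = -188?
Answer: -5789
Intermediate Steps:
U = 119
L = -13167 (L = -63*209 = -13167)
E = 7378 (E = (-188 + 250)*119 = 62*119 = 7378)
E + L = 7378 - 13167 = -5789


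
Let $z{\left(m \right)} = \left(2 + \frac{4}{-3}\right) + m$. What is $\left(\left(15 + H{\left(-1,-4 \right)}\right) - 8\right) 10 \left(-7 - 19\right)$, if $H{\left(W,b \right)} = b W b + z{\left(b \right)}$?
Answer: $\frac{9620}{3} \approx 3206.7$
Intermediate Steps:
$z{\left(m \right)} = \frac{2}{3} + m$ ($z{\left(m \right)} = \left(2 + 4 \left(- \frac{1}{3}\right)\right) + m = \left(2 - \frac{4}{3}\right) + m = \frac{2}{3} + m$)
$H{\left(W,b \right)} = \frac{2}{3} + b + W b^{2}$ ($H{\left(W,b \right)} = b W b + \left(\frac{2}{3} + b\right) = W b b + \left(\frac{2}{3} + b\right) = W b^{2} + \left(\frac{2}{3} + b\right) = \frac{2}{3} + b + W b^{2}$)
$\left(\left(15 + H{\left(-1,-4 \right)}\right) - 8\right) 10 \left(-7 - 19\right) = \left(\left(15 - \frac{58}{3}\right) - 8\right) 10 \left(-7 - 19\right) = \left(\left(15 - \frac{58}{3}\right) - 8\right) 10 \left(-26\right) = \left(- \frac{13}{3} - 8\right) 10 \left(-26\right) = \left(- \frac{37}{3}\right) 10 \left(-26\right) = \left(- \frac{370}{3}\right) \left(-26\right) = \frac{9620}{3}$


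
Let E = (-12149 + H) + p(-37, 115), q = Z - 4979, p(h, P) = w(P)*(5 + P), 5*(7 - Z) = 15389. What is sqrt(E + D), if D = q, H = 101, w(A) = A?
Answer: I*sqrt(157445)/5 ≈ 79.359*I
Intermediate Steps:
Z = -15354/5 (Z = 7 - 1/5*15389 = 7 - 15389/5 = -15354/5 ≈ -3070.8)
p(h, P) = P*(5 + P)
q = -40249/5 (q = -15354/5 - 4979 = -40249/5 ≈ -8049.8)
D = -40249/5 ≈ -8049.8
E = 1752 (E = (-12149 + 101) + 115*(5 + 115) = -12048 + 115*120 = -12048 + 13800 = 1752)
sqrt(E + D) = sqrt(1752 - 40249/5) = sqrt(-31489/5) = I*sqrt(157445)/5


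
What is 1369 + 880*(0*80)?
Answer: 1369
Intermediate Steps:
1369 + 880*(0*80) = 1369 + 880*0 = 1369 + 0 = 1369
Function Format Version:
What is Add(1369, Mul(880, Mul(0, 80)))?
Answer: 1369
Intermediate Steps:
Add(1369, Mul(880, Mul(0, 80))) = Add(1369, Mul(880, 0)) = Add(1369, 0) = 1369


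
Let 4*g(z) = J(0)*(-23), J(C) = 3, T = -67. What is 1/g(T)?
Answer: -4/69 ≈ -0.057971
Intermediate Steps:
g(z) = -69/4 (g(z) = (3*(-23))/4 = (1/4)*(-69) = -69/4)
1/g(T) = 1/(-69/4) = -4/69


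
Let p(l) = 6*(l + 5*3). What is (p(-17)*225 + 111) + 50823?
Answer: 48234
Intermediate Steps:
p(l) = 90 + 6*l (p(l) = 6*(l + 15) = 6*(15 + l) = 90 + 6*l)
(p(-17)*225 + 111) + 50823 = ((90 + 6*(-17))*225 + 111) + 50823 = ((90 - 102)*225 + 111) + 50823 = (-12*225 + 111) + 50823 = (-2700 + 111) + 50823 = -2589 + 50823 = 48234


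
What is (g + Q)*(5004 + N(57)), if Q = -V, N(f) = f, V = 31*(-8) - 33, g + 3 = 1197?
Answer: 7464975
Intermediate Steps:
g = 1194 (g = -3 + 1197 = 1194)
V = -281 (V = -248 - 33 = -281)
Q = 281 (Q = -1*(-281) = 281)
(g + Q)*(5004 + N(57)) = (1194 + 281)*(5004 + 57) = 1475*5061 = 7464975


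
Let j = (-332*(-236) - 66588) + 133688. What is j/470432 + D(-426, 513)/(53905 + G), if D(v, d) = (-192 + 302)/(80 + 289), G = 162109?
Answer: 1449238670069/4687217797464 ≈ 0.30919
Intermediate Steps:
j = 145452 (j = (78352 - 66588) + 133688 = 11764 + 133688 = 145452)
D(v, d) = 110/369
j/470432 + D(-426, 513)/(53905 + G) = 145452/470432 + 110/(369*(53905 + 162109)) = 145452*(1/470432) + (110/369)/216014 = 36363/117608 + (110/369)*(1/216014) = 36363/117608 + 55/39854583 = 1449238670069/4687217797464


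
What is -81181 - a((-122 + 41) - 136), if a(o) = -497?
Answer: -80684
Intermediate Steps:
-81181 - a((-122 + 41) - 136) = -81181 - 1*(-497) = -81181 + 497 = -80684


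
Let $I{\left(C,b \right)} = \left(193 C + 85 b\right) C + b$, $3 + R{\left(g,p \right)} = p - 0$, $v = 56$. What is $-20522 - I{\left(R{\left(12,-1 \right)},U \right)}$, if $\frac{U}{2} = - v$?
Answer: $-61578$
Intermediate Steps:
$U = -112$ ($U = 2 \left(\left(-1\right) 56\right) = 2 \left(-56\right) = -112$)
$R{\left(g,p \right)} = -3 + p$ ($R{\left(g,p \right)} = -3 + \left(p - 0\right) = -3 + \left(p + 0\right) = -3 + p$)
$I{\left(C,b \right)} = b + C \left(85 b + 193 C\right)$ ($I{\left(C,b \right)} = \left(85 b + 193 C\right) C + b = C \left(85 b + 193 C\right) + b = b + C \left(85 b + 193 C\right)$)
$-20522 - I{\left(R{\left(12,-1 \right)},U \right)} = -20522 - \left(-112 + 193 \left(-3 - 1\right)^{2} + 85 \left(-3 - 1\right) \left(-112\right)\right) = -20522 - \left(-112 + 193 \left(-4\right)^{2} + 85 \left(-4\right) \left(-112\right)\right) = -20522 - \left(-112 + 193 \cdot 16 + 38080\right) = -20522 - \left(-112 + 3088 + 38080\right) = -20522 - 41056 = -61578$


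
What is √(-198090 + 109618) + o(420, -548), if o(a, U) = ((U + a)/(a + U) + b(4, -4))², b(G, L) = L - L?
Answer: 1 + 2*I*√22118 ≈ 1.0 + 297.44*I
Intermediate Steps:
b(G, L) = 0
o(a, U) = 1 (o(a, U) = ((U + a)/(a + U) + 0)² = ((U + a)/(U + a) + 0)² = (1 + 0)² = 1² = 1)
√(-198090 + 109618) + o(420, -548) = √(-198090 + 109618) + 1 = √(-88472) + 1 = 2*I*√22118 + 1 = 1 + 2*I*√22118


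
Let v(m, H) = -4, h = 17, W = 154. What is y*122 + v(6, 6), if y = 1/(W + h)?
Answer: -562/171 ≈ -3.2865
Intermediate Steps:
y = 1/171 (y = 1/(154 + 17) = 1/171 ≈ 0.0058480)
y*122 + v(6, 6) = (1/171)*122 - 4 = 122/171 - 4 = -562/171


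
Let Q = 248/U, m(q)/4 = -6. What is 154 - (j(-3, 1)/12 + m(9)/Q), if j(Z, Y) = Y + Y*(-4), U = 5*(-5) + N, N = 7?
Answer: 18911/124 ≈ 152.51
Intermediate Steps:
m(q) = -24 (m(q) = 4*(-6) = -24)
U = -18 (U = 5*(-5) + 7 = -25 + 7 = -18)
j(Z, Y) = -3*Y (j(Z, Y) = Y - 4*Y = -3*Y)
Q = -124/9 (Q = 248/(-18) = 248*(-1/18) = -124/9 ≈ -13.778)
154 - (j(-3, 1)/12 + m(9)/Q) = 154 - (-3*1/12 - 24/(-124/9)) = 154 - (-3*1/12 - 24*(-9/124)) = 154 - (-¼ + 54/31) = 154 - 1*185/124 = 154 - 185/124 = 18911/124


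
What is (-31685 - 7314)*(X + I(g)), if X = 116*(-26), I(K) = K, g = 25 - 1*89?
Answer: 120116920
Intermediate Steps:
g = -64 (g = 25 - 89 = -64)
X = -3016
(-31685 - 7314)*(X + I(g)) = (-31685 - 7314)*(-3016 - 64) = -38999*(-3080) = 120116920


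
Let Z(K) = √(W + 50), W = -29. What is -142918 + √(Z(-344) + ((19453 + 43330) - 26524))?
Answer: -142918 + √(36259 + √21) ≈ -1.4273e+5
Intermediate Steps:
Z(K) = √21 (Z(K) = √(-29 + 50) = √21)
-142918 + √(Z(-344) + ((19453 + 43330) - 26524)) = -142918 + √(√21 + ((19453 + 43330) - 26524)) = -142918 + √(√21 + (62783 - 26524)) = -142918 + √(√21 + 36259) = -142918 + √(36259 + √21)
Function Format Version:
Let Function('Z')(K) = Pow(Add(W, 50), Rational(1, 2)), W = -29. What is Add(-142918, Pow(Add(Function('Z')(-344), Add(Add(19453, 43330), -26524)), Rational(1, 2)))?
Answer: Add(-142918, Pow(Add(36259, Pow(21, Rational(1, 2))), Rational(1, 2))) ≈ -1.4273e+5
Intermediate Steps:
Function('Z')(K) = Pow(21, Rational(1, 2)) (Function('Z')(K) = Pow(Add(-29, 50), Rational(1, 2)) = Pow(21, Rational(1, 2)))
Add(-142918, Pow(Add(Function('Z')(-344), Add(Add(19453, 43330), -26524)), Rational(1, 2))) = Add(-142918, Pow(Add(Pow(21, Rational(1, 2)), Add(Add(19453, 43330), -26524)), Rational(1, 2))) = Add(-142918, Pow(Add(Pow(21, Rational(1, 2)), Add(62783, -26524)), Rational(1, 2))) = Add(-142918, Pow(Add(Pow(21, Rational(1, 2)), 36259), Rational(1, 2))) = Add(-142918, Pow(Add(36259, Pow(21, Rational(1, 2))), Rational(1, 2)))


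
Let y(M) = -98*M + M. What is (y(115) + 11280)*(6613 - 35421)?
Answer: -3601000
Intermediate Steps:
y(M) = -97*M
(y(115) + 11280)*(6613 - 35421) = (-97*115 + 11280)*(6613 - 35421) = (-11155 + 11280)*(-28808) = 125*(-28808) = -3601000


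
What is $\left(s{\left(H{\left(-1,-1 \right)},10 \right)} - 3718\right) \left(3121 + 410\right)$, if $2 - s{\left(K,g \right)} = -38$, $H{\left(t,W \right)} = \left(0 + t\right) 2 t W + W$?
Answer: $-12987018$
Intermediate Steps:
$H{\left(t,W \right)} = W + 2 W t^{2}$ ($H{\left(t,W \right)} = t 2 t W + W = 2 t t W + W = 2 t^{2} W + W = 2 W t^{2} + W = W + 2 W t^{2}$)
$s{\left(K,g \right)} = 40$ ($s{\left(K,g \right)} = 2 - -38 = 2 + 38 = 40$)
$\left(s{\left(H{\left(-1,-1 \right)},10 \right)} - 3718\right) \left(3121 + 410\right) = \left(40 - 3718\right) \left(3121 + 410\right) = \left(-3678\right) 3531 = -12987018$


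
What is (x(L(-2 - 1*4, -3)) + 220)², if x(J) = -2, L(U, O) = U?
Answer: 47524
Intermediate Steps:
(x(L(-2 - 1*4, -3)) + 220)² = (-2 + 220)² = 218² = 47524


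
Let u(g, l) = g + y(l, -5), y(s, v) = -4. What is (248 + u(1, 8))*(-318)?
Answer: -77910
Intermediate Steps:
u(g, l) = -4 + g (u(g, l) = g - 4 = -4 + g)
(248 + u(1, 8))*(-318) = (248 + (-4 + 1))*(-318) = (248 - 3)*(-318) = 245*(-318) = -77910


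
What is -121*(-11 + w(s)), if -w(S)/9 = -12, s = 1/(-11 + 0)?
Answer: -11737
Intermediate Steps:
s = -1/11 (s = 1/(-11) = -1/11 ≈ -0.090909)
w(S) = 108 (w(S) = -9*(-12) = 108)
-121*(-11 + w(s)) = -121*(-11 + 108) = -121*97 = -11737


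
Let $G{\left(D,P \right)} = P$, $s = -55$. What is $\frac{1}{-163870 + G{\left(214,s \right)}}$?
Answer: $- \frac{1}{163925} \approx -6.1004 \cdot 10^{-6}$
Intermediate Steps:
$\frac{1}{-163870 + G{\left(214,s \right)}} = \frac{1}{-163870 - 55} = \frac{1}{-163925} = - \frac{1}{163925}$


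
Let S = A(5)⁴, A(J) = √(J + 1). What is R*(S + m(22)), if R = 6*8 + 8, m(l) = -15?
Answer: 1176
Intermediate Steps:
A(J) = √(1 + J)
R = 56 (R = 48 + 8 = 56)
S = 36 (S = (√(1 + 5))⁴ = (√6)⁴ = 36)
R*(S + m(22)) = 56*(36 - 15) = 56*21 = 1176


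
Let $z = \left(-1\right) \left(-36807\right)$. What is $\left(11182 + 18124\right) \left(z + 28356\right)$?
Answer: $1909666878$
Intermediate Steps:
$z = 36807$
$\left(11182 + 18124\right) \left(z + 28356\right) = \left(11182 + 18124\right) \left(36807 + 28356\right) = 29306 \cdot 65163 = 1909666878$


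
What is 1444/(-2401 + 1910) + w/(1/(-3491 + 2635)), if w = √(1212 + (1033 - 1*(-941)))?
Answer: -1444/491 - 2568*√354 ≈ -48320.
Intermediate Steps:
w = 3*√354 (w = √(1212 + (1033 + 941)) = √(1212 + 1974) = √3186 = 3*√354 ≈ 56.445)
1444/(-2401 + 1910) + w/(1/(-3491 + 2635)) = 1444/(-2401 + 1910) + (3*√354)/(1/(-3491 + 2635)) = 1444/(-491) + (3*√354)/(1/(-856)) = 1444*(-1/491) + (3*√354)/(-1/856) = -1444/491 + (3*√354)*(-856) = -1444/491 - 2568*√354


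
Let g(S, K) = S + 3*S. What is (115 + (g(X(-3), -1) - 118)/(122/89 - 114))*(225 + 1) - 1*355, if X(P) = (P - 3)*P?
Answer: 64472621/2506 ≈ 25727.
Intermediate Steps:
X(P) = P*(-3 + P) (X(P) = (-3 + P)*P = P*(-3 + P))
g(S, K) = 4*S
(115 + (g(X(-3), -1) - 118)/(122/89 - 114))*(225 + 1) - 1*355 = (115 + (4*(-3*(-3 - 3)) - 118)/(122/89 - 114))*(225 + 1) - 1*355 = (115 + (4*(-3*(-6)) - 118)/(122*(1/89) - 114))*226 - 355 = (115 + (4*18 - 118)/(122/89 - 114))*226 - 355 = (115 + (72 - 118)/(-10024/89))*226 - 355 = (115 - 46*(-89/10024))*226 - 355 = (115 + 2047/5012)*226 - 355 = (578427/5012)*226 - 355 = 65362251/2506 - 355 = 64472621/2506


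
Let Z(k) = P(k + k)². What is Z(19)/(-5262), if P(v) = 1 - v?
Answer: -1369/5262 ≈ -0.26017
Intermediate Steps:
Z(k) = (1 - 2*k)² (Z(k) = (1 - (k + k))² = (1 - 2*k)²)
Z(19)/(-5262) = (-1 + 2*19)²/(-5262) = (-1 + 38)²*(-1/5262) = 37²*(-1/5262) = 1369*(-1/5262) = -1369/5262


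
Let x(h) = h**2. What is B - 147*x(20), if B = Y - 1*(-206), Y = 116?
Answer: -58478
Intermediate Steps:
B = 322 (B = 116 - 1*(-206) = 116 + 206 = 322)
B - 147*x(20) = 322 - 147*20**2 = 322 - 147*400 = 322 - 58800 = -58478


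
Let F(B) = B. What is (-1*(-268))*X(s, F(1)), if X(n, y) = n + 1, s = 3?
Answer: 1072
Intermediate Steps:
X(n, y) = 1 + n
(-1*(-268))*X(s, F(1)) = (-1*(-268))*(1 + 3) = 268*4 = 1072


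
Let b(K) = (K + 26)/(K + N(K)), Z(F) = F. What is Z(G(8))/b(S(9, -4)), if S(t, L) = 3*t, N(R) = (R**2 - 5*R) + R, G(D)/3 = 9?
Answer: 17496/53 ≈ 330.11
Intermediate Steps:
G(D) = 27 (G(D) = 3*9 = 27)
N(R) = R**2 - 4*R
b(K) = (26 + K)/(K + K*(-4 + K)) (b(K) = (K + 26)/(K + K*(-4 + K)) = (26 + K)/(K + K*(-4 + K)))
Z(G(8))/b(S(9, -4)) = 27/(((26 + 3*9)/(((3*9))*(-3 + 3*9)))) = 27/(((26 + 27)/(27*(-3 + 27)))) = 27/(((1/27)*53/24)) = 27/(((1/27)*(1/24)*53)) = 27/(53/648) = 27*(648/53) = 17496/53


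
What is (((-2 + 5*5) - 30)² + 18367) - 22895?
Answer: -4479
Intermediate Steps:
(((-2 + 5*5) - 30)² + 18367) - 22895 = (((-2 + 25) - 30)² + 18367) - 22895 = ((23 - 30)² + 18367) - 22895 = ((-7)² + 18367) - 22895 = (49 + 18367) - 22895 = 18416 - 22895 = -4479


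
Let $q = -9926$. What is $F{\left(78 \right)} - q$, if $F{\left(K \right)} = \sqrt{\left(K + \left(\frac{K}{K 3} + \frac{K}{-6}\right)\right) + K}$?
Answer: $9926 + \frac{\sqrt{1290}}{3} \approx 9938.0$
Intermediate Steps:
$F{\left(K \right)} = \sqrt{\frac{1}{3} + \frac{11 K}{6}}$ ($F{\left(K \right)} = \sqrt{\left(K + \left(\frac{K}{3 K} + K \left(- \frac{1}{6}\right)\right)\right) + K} = \sqrt{\left(K + \left(K \frac{1}{3 K} - \frac{K}{6}\right)\right) + K} = \sqrt{\left(K - \left(- \frac{1}{3} + \frac{K}{6}\right)\right) + K} = \sqrt{\left(\frac{1}{3} + \frac{5 K}{6}\right) + K} = \sqrt{\frac{1}{3} + \frac{11 K}{6}}$)
$F{\left(78 \right)} - q = \frac{\sqrt{12 + 66 \cdot 78}}{6} - -9926 = \frac{\sqrt{12 + 5148}}{6} + 9926 = \frac{\sqrt{5160}}{6} + 9926 = \frac{2 \sqrt{1290}}{6} + 9926 = \frac{\sqrt{1290}}{3} + 9926 = 9926 + \frac{\sqrt{1290}}{3}$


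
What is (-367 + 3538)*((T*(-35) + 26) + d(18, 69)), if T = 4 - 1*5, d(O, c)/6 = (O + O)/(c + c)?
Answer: 4563069/23 ≈ 1.9839e+5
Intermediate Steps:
d(O, c) = 6*O/c (d(O, c) = 6*((O + O)/(c + c)) = 6*((2*O)/((2*c))) = 6*((2*O)*(1/(2*c))) = 6*(O/c) = 6*O/c)
T = -1 (T = 4 - 5 = -1)
(-367 + 3538)*((T*(-35) + 26) + d(18, 69)) = (-367 + 3538)*((-1*(-35) + 26) + 6*18/69) = 3171*((35 + 26) + 6*18*(1/69)) = 3171*(61 + 36/23) = 3171*(1439/23) = 4563069/23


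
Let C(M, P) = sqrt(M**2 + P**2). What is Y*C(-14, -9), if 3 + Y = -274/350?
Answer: -662*sqrt(277)/175 ≈ -62.959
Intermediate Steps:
Y = -662/175 (Y = -3 - 274/350 = -3 - 274*1/350 = -3 - 137/175 = -662/175 ≈ -3.7829)
Y*C(-14, -9) = -662*sqrt((-14)**2 + (-9)**2)/175 = -662*sqrt(196 + 81)/175 = -662*sqrt(277)/175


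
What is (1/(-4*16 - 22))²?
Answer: 1/7396 ≈ 0.00013521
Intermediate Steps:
(1/(-4*16 - 22))² = (1/(-64 - 22))² = (1/(-86))² = (-1/86)² = 1/7396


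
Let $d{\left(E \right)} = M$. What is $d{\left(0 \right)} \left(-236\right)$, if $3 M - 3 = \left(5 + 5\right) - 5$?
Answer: $- \frac{1888}{3} \approx -629.33$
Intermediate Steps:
$M = \frac{8}{3}$ ($M = 1 + \frac{\left(5 + 5\right) - 5}{3} = 1 + \frac{10 - 5}{3} = 1 + \frac{1}{3} \cdot 5 = 1 + \frac{5}{3} = \frac{8}{3} \approx 2.6667$)
$d{\left(E \right)} = \frac{8}{3}$
$d{\left(0 \right)} \left(-236\right) = \frac{8}{3} \left(-236\right) = - \frac{1888}{3}$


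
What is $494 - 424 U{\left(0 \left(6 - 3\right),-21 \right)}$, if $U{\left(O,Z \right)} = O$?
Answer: $494$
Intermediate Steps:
$494 - 424 U{\left(0 \left(6 - 3\right),-21 \right)} = 494 - 424 \cdot 0 \left(6 - 3\right) = 494 - 424 \cdot 0 \cdot 3 = 494 - 0 = 494 + 0 = 494$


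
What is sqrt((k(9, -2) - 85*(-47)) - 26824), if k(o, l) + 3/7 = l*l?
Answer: I*sqrt(1118446)/7 ≈ 151.08*I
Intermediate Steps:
k(o, l) = -3/7 + l**2 (k(o, l) = -3/7 + l*l = -3/7 + l**2)
sqrt((k(9, -2) - 85*(-47)) - 26824) = sqrt(((-3/7 + (-2)**2) - 85*(-47)) - 26824) = sqrt(((-3/7 + 4) + 3995) - 26824) = sqrt((25/7 + 3995) - 26824) = sqrt(27990/7 - 26824) = sqrt(-159778/7) = I*sqrt(1118446)/7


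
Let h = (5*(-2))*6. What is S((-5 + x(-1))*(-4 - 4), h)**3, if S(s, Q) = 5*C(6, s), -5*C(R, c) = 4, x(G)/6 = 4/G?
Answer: -64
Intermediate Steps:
x(G) = 24/G (x(G) = 6*(4/G) = 24/G)
C(R, c) = -4/5 (C(R, c) = -1/5*4 = -4/5)
h = -60 (h = -10*6 = -60)
S(s, Q) = -4 (S(s, Q) = 5*(-4/5) = -4)
S((-5 + x(-1))*(-4 - 4), h)**3 = (-4)**3 = -64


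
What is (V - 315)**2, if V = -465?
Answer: 608400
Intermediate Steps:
(V - 315)**2 = (-465 - 315)**2 = (-780)**2 = 608400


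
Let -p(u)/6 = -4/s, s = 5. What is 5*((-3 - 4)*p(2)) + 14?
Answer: -154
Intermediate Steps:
p(u) = 24/5 (p(u) = -(-24)/5 = -6*(-⅘) = 24/5)
5*((-3 - 4)*p(2)) + 14 = 5*((-3 - 4)*(24/5)) + 14 = 5*(-7*24/5) + 14 = 5*(-168/5) + 14 = -168 + 14 = -154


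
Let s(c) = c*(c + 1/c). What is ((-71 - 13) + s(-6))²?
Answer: 2209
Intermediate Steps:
((-71 - 13) + s(-6))² = ((-71 - 13) + (1 + (-6)²))² = (-84 + (1 + 36))² = (-84 + 37)² = (-47)² = 2209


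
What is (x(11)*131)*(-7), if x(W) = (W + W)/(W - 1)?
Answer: -10087/5 ≈ -2017.4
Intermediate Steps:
x(W) = 2*W/(-1 + W) (x(W) = (2*W)/(-1 + W) = 2*W/(-1 + W))
(x(11)*131)*(-7) = ((2*11/(-1 + 11))*131)*(-7) = ((2*11/10)*131)*(-7) = ((2*11*(1/10))*131)*(-7) = ((11/5)*131)*(-7) = (1441/5)*(-7) = -10087/5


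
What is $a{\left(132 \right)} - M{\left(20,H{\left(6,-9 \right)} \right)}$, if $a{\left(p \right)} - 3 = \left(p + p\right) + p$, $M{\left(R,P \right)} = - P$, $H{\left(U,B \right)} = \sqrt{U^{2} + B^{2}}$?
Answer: $399 + 3 \sqrt{13} \approx 409.82$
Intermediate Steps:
$H{\left(U,B \right)} = \sqrt{B^{2} + U^{2}}$
$a{\left(p \right)} = 3 + 3 p$ ($a{\left(p \right)} = 3 + \left(\left(p + p\right) + p\right) = 3 + \left(2 p + p\right) = 3 + 3 p$)
$a{\left(132 \right)} - M{\left(20,H{\left(6,-9 \right)} \right)} = \left(3 + 3 \cdot 132\right) - - \sqrt{\left(-9\right)^{2} + 6^{2}} = \left(3 + 396\right) - - \sqrt{81 + 36} = 399 - - \sqrt{117} = 399 - - 3 \sqrt{13} = 399 + 3 \sqrt{13}$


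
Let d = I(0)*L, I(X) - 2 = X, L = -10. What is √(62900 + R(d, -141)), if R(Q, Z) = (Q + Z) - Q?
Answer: √62759 ≈ 250.52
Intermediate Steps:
I(X) = 2 + X
d = -20 (d = (2 + 0)*(-10) = 2*(-10) = -20)
R(Q, Z) = Z
√(62900 + R(d, -141)) = √(62900 - 141) = √62759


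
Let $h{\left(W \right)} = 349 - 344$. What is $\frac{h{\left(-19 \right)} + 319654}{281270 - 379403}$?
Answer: $- \frac{106553}{32711} \approx -3.2574$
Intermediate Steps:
$h{\left(W \right)} = 5$ ($h{\left(W \right)} = 349 - 344 = 5$)
$\frac{h{\left(-19 \right)} + 319654}{281270 - 379403} = \frac{5 + 319654}{281270 - 379403} = \frac{319659}{-98133} = 319659 \left(- \frac{1}{98133}\right) = - \frac{106553}{32711}$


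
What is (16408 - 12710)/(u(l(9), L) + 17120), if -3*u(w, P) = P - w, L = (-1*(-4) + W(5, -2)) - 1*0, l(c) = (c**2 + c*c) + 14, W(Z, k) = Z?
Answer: 11094/51527 ≈ 0.21530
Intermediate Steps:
l(c) = 14 + 2*c**2 (l(c) = (c**2 + c**2) + 14 = 2*c**2 + 14 = 14 + 2*c**2)
L = 9 (L = (-1*(-4) + 5) - 1*0 = (4 + 5) + 0 = 9 + 0 = 9)
u(w, P) = -P/3 + w/3 (u(w, P) = -(P - w)/3 = -P/3 + w/3)
(16408 - 12710)/(u(l(9), L) + 17120) = (16408 - 12710)/((-1/3*9 + (14 + 2*9**2)/3) + 17120) = 3698/((-3 + (14 + 2*81)/3) + 17120) = 3698/((-3 + (14 + 162)/3) + 17120) = 3698/((-3 + (1/3)*176) + 17120) = 3698/((-3 + 176/3) + 17120) = 3698/(167/3 + 17120) = 3698/(51527/3) = 3698*(3/51527) = 11094/51527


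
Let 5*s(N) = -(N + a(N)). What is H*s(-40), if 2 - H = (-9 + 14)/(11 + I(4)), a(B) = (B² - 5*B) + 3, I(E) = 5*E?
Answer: -100491/155 ≈ -648.33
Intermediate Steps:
a(B) = 3 + B² - 5*B
s(N) = -⅗ - N²/5 + 4*N/5 (s(N) = (-(N + (3 + N² - 5*N)))/5 = (-(3 + N² - 4*N))/5 = (-3 - N² + 4*N)/5 = -⅗ - N²/5 + 4*N/5)
H = 57/31 (H = 2 - (-9 + 14)/(11 + 5*4) = 2 - 5/(11 + 20) = 2 - 5/31 = 57/31 ≈ 1.8387)
H*s(-40) = 57*(-⅗ - ⅕*(-40)² + (⅘)*(-40))/31 = 57*(-⅗ - ⅕*1600 - 32)/31 = 57*(-⅗ - 320 - 32)/31 = (57/31)*(-1763/5) = -100491/155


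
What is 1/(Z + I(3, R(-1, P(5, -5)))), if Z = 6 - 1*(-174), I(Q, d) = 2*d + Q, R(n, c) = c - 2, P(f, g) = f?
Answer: 1/189 ≈ 0.0052910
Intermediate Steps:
R(n, c) = -2 + c
I(Q, d) = Q + 2*d
Z = 180 (Z = 6 + 174 = 180)
1/(Z + I(3, R(-1, P(5, -5)))) = 1/(180 + (3 + 2*(-2 + 5))) = 1/(180 + (3 + 2*3)) = 1/(180 + (3 + 6)) = 1/(180 + 9) = 1/189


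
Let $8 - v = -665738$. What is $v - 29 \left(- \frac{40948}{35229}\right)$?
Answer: $\frac{23454753326}{35229} \approx 6.6578 \cdot 10^{5}$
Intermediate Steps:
$v = 665746$ ($v = 8 - -665738 = 8 + 665738 = 665746$)
$v - 29 \left(- \frac{40948}{35229}\right) = 665746 - 29 \left(- \frac{40948}{35229}\right) = 665746 - 29 \left(\left(-40948\right) \frac{1}{35229}\right) = 665746 - - \frac{1187492}{35229} = 665746 + \frac{1187492}{35229} = \frac{23454753326}{35229}$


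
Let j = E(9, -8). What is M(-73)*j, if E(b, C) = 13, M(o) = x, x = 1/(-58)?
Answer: -13/58 ≈ -0.22414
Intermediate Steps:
x = -1/58 ≈ -0.017241
M(o) = -1/58
j = 13
M(-73)*j = -1/58*13 = -13/58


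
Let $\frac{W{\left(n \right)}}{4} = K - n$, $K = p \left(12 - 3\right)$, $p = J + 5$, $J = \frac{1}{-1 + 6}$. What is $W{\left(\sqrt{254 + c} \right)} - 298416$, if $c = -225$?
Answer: $- \frac{1491144}{5} - 4 \sqrt{29} \approx -2.9825 \cdot 10^{5}$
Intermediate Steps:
$J = \frac{1}{5} \approx 0.2$
$p = \frac{26}{5}$ ($p = \frac{1}{5} + 5 = \frac{26}{5} \approx 5.2$)
$K = \frac{234}{5}$ ($K = \frac{26 \left(12 - 3\right)}{5} = \frac{26}{5} \cdot 9 = \frac{234}{5} \approx 46.8$)
$W{\left(n \right)} = \frac{936}{5} - 4 n$ ($W{\left(n \right)} = 4 \left(\frac{234}{5} - n\right) = \frac{936}{5} - 4 n$)
$W{\left(\sqrt{254 + c} \right)} - 298416 = \left(\frac{936}{5} - 4 \sqrt{254 - 225}\right) - 298416 = \left(\frac{936}{5} - 4 \sqrt{29}\right) - 298416 = - \frac{1491144}{5} - 4 \sqrt{29}$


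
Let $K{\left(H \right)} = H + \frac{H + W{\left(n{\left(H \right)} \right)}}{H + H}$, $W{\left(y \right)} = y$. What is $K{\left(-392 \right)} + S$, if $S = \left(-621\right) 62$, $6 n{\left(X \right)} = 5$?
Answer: $- \frac{182955029}{4704} \approx -38894.0$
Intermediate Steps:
$n{\left(X \right)} = \frac{5}{6}$ ($n{\left(X \right)} = \frac{1}{6} \cdot 5 = \frac{5}{6}$)
$S = -38502$
$K{\left(H \right)} = H + \frac{\frac{5}{6} + H}{2 H}$ ($K{\left(H \right)} = H + \frac{H + \frac{5}{6}}{H + H} = H + \frac{\frac{5}{6} + H}{2 H}$)
$K{\left(-392 \right)} + S = \left(\frac{1}{2} - 392 + \frac{5}{12 \left(-392\right)}\right) - 38502 = \left(\frac{1}{2} - 392 + \frac{5}{12} \left(- \frac{1}{392}\right)\right) - 38502 = \left(\frac{1}{2} - 392 - \frac{5}{4704}\right) - 38502 = - \frac{1841621}{4704} - 38502 = - \frac{182955029}{4704}$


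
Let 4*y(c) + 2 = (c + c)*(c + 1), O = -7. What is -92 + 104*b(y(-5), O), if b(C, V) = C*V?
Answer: -7008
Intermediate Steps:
y(c) = -1/2 + c*(1 + c)/2 (y(c) = -1/2 + ((c + c)*(c + 1))/4 = -1/2 + ((2*c)*(1 + c))/4 = -1/2 + (2*c*(1 + c))/4 = -1/2 + c*(1 + c)/2)
-92 + 104*b(y(-5), O) = -92 + 104*((-1/2 + (1/2)*(-5) + (1/2)*(-5)**2)*(-7)) = -92 + 104*((-1/2 - 5/2 + (1/2)*25)*(-7)) = -92 + 104*((-1/2 - 5/2 + 25/2)*(-7)) = -92 + 104*((19/2)*(-7)) = -92 + 104*(-133/2) = -92 - 6916 = -7008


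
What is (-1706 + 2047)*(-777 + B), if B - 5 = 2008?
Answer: 421476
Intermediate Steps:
B = 2013 (B = 5 + 2008 = 2013)
(-1706 + 2047)*(-777 + B) = (-1706 + 2047)*(-777 + 2013) = 341*1236 = 421476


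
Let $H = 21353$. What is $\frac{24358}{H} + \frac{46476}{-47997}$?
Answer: $\frac{19634322}{113875549} \approx 0.17242$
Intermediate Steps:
$\frac{24358}{H} + \frac{46476}{-47997} = \frac{24358}{21353} + \frac{46476}{-47997} = 24358 \cdot \frac{1}{21353} + 46476 \left(- \frac{1}{47997}\right) = \frac{24358}{21353} - \frac{5164}{5333} = \frac{19634322}{113875549}$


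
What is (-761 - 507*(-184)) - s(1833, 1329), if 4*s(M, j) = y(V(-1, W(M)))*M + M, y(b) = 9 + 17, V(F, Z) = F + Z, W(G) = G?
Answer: 320617/4 ≈ 80154.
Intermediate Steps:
y(b) = 26
s(M, j) = 27*M/4 (s(M, j) = (26*M + M)/4 = (27*M)/4 = 27*M/4)
(-761 - 507*(-184)) - s(1833, 1329) = (-761 - 507*(-184)) - 27*1833/4 = (-761 + 93288) - 1*49491/4 = 92527 - 49491/4 = 320617/4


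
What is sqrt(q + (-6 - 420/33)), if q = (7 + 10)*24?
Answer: sqrt(47102)/11 ≈ 19.730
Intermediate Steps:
q = 408 (q = 17*24 = 408)
sqrt(q + (-6 - 420/33)) = sqrt(408 + (-6 - 420/33)) = sqrt(408 + (-6 - 30*14/33)) = sqrt(408 + (-6 - 140/11)) = sqrt(408 - 206/11) = sqrt(4282/11) = sqrt(47102)/11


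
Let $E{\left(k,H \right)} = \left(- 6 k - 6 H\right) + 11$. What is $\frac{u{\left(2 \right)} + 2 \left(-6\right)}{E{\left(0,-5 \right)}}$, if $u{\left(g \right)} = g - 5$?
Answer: $- \frac{15}{41} \approx -0.36585$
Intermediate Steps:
$u{\left(g \right)} = -5 + g$
$E{\left(k,H \right)} = 11 - 6 H - 6 k$ ($E{\left(k,H \right)} = \left(- 6 H - 6 k\right) + 11 = 11 - 6 H - 6 k$)
$\frac{u{\left(2 \right)} + 2 \left(-6\right)}{E{\left(0,-5 \right)}} = \frac{\left(-5 + 2\right) + 2 \left(-6\right)}{11 - -30 - 0} = \frac{-3 - 12}{11 + 30 + 0} = \frac{1}{41} \left(-15\right) = - \frac{15}{41}$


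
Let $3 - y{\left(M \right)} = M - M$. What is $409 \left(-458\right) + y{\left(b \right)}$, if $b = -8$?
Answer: $-187319$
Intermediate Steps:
$y{\left(M \right)} = 3$ ($y{\left(M \right)} = 3 - \left(M - M\right) = 3 - 0 = 3 + 0 = 3$)
$409 \left(-458\right) + y{\left(b \right)} = 409 \left(-458\right) + 3 = -187322 + 3 = -187319$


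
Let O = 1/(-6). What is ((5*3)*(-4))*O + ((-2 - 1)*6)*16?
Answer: -278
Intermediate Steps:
O = -1/6 ≈ -0.16667
((5*3)*(-4))*O + ((-2 - 1)*6)*16 = ((5*3)*(-4))*(-1/6) + ((-2 - 1)*6)*16 = (15*(-4))*(-1/6) - 3*6*16 = -60*(-1/6) - 18*16 = 10 - 288 = -278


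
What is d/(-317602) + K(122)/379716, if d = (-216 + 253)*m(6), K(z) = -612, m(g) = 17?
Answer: -36101149/10049880086 ≈ -0.0035922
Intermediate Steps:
d = 629 (d = (-216 + 253)*17 = 37*17 = 629)
d/(-317602) + K(122)/379716 = 629/(-317602) - 612/379716 = 629*(-1/317602) - 612*1/379716 = -629/317602 - 51/31643 = -36101149/10049880086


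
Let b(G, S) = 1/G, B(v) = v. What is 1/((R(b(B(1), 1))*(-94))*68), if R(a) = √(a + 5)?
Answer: -√6/38352 ≈ -6.3869e-5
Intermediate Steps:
R(a) = √(5 + a)
1/((R(b(B(1), 1))*(-94))*68) = 1/((√(5 + 1/1)*(-94))*68) = 1/((√(5 + 1)*(-94))*68) = 1/((√6*(-94))*68) = 1/(-94*√6*68) = 1/(-6392*√6) = -√6/38352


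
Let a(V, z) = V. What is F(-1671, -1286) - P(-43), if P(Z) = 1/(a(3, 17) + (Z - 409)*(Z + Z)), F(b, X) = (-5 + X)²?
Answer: 64792223874/38875 ≈ 1.6667e+6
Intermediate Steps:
P(Z) = 1/(3 + 2*Z*(-409 + Z)) (P(Z) = 1/(3 + (Z - 409)*(Z + Z)) = 1/(3 + (-409 + Z)*(2*Z)) = 1/(3 + 2*Z*(-409 + Z)))
F(-1671, -1286) - P(-43) = (-5 - 1286)² - 1/(3 - 818*(-43) + 2*(-43)²) = (-1291)² - 1/(3 + 35174 + 2*1849) = 1666681 - 1/(3 + 35174 + 3698) = 1666681 - 1/38875 = 64792223874/38875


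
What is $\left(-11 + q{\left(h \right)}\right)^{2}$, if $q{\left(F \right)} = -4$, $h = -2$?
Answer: $225$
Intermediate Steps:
$\left(-11 + q{\left(h \right)}\right)^{2} = \left(-11 - 4\right)^{2} = \left(-15\right)^{2} = 225$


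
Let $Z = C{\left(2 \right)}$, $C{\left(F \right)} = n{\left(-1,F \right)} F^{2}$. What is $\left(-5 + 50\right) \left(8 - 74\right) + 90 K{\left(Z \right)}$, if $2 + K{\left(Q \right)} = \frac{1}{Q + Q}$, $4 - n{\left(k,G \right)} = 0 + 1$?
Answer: $- \frac{12585}{4} \approx -3146.3$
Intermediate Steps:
$n{\left(k,G \right)} = 3$ ($n{\left(k,G \right)} = 4 - \left(0 + 1\right) = 4 - 1 = 3$)
$C{\left(F \right)} = 3 F^{2}$
$Z = 12$ ($Z = 3 \cdot 2^{2} = 3 \cdot 4 = 12$)
$K{\left(Q \right)} = -2 + \frac{1}{2 Q}$ ($K{\left(Q \right)} = -2 + \frac{1}{Q + Q} = -2 + \frac{1}{2 Q}$)
$\left(-5 + 50\right) \left(8 - 74\right) + 90 K{\left(Z \right)} = \left(-5 + 50\right) \left(8 - 74\right) + 90 \left(-2 + \frac{1}{2 \cdot 12}\right) = 45 \left(-66\right) + 90 \left(-2 + \frac{1}{2} \cdot \frac{1}{12}\right) = -2970 + 90 \left(-2 + \frac{1}{24}\right) = -2970 + 90 \left(- \frac{47}{24}\right) = -2970 - \frac{705}{4} = - \frac{12585}{4}$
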